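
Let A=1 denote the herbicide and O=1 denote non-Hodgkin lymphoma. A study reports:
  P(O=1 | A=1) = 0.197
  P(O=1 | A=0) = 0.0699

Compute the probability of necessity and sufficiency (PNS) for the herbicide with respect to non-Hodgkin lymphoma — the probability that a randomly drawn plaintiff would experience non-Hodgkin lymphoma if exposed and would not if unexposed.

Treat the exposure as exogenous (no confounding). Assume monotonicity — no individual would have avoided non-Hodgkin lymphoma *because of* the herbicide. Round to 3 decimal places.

Let p₁ = 0.197, p₀ = 0.0699.
Under exogeneity and monotonicity, PNS = p₁ − p₀.
PNS = 0.197 − 0.0699 = 0.1271

PNS ≈ 0.127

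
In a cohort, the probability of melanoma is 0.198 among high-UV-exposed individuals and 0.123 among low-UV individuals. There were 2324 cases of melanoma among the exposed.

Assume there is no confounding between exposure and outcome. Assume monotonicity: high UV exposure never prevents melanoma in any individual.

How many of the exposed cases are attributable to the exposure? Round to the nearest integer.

about 880 cases

Let p₁ = 0.198, p₀ = 0.123.
PN = (p₁ − p₀)/p₁ = (0.198 − 0.123) / 0.198 ≈ 0.37879.
Attributable cases ≈ PN × (exposed cases) = 0.37879 × 2324 ≈ 880.30.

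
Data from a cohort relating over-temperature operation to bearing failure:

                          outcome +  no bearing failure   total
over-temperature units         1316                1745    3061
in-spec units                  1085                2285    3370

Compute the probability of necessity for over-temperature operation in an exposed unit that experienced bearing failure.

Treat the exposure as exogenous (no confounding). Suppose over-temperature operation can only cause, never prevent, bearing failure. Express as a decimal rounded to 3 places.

PN ≈ 0.251

p₁ = P(outcome | exposed) = 1316/3061 = 0.42992
p₀ = P(outcome | unexposed) = 1085/3370 = 0.32196
Under exogeneity and monotonicity, PN = (p₁ − p₀)/p₁.
PN = (0.42992 − 0.32196) / 0.42992 ≈ 0.2511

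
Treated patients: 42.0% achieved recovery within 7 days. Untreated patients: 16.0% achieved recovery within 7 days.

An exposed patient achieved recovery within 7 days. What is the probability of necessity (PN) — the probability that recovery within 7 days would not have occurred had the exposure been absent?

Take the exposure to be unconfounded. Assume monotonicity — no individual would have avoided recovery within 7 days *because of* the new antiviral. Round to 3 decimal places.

p₁ = 0.42, p₀ = 0.16.
Under exogeneity and monotonicity, PN = (p₁ − p₀) / p₁.
PN = (0.42 − 0.16) / 0.42 = 0.26 / 0.42 ≈ 0.6190

PN ≈ 0.619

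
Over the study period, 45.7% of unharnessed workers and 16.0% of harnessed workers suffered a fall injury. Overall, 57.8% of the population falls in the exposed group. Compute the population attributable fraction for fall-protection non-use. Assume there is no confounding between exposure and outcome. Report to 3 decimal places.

PAF ≈ 0.518

p₁ = 0.457, p₀ = 0.16.
Overall risk P(Y=1) = π·p₁ + (1−π)·p₀ = 0.578×0.457 + 0.422×0.16 = 0.33167.
Under exogeneity, PAF = [P(Y=1) − p₀] / P(Y=1).
PAF = (0.33167 − 0.16) / 0.33167 ≈ 0.5176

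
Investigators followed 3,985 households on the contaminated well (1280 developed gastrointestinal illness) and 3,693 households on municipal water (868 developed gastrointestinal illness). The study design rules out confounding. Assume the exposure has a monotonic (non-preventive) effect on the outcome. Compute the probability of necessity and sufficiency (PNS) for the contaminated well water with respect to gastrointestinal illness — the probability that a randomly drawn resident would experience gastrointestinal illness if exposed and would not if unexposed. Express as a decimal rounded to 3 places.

PNS ≈ 0.086

p₁ = P(outcome | exposed) = 1280/3985 = 0.3212
p₀ = P(outcome | unexposed) = 868/3693 = 0.23504
Under exogeneity and monotonicity, PNS = p₁ − p₀.
PNS = 0.3212 − 0.23504 = 0.086165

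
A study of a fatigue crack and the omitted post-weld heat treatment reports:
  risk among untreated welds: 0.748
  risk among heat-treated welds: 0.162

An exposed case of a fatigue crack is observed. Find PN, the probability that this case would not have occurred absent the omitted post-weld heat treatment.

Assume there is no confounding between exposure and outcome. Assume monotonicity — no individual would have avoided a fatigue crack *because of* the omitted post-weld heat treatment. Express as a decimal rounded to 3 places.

Let p₁ = 0.748, p₀ = 0.162.
Under exogeneity and monotonicity, PN = (p₁ − p₀) / p₁.
PN = (0.748 − 0.162) / 0.748 = 0.586 / 0.748 ≈ 0.7834

PN ≈ 0.783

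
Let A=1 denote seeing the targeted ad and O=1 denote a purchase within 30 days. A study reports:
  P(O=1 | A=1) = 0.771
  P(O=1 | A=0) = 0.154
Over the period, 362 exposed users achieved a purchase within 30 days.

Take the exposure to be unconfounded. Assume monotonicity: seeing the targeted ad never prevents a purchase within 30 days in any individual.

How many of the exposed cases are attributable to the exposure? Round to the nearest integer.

about 290 cases

Let p₁ = 0.771, p₀ = 0.154.
PN = (p₁ − p₀)/p₁ = (0.771 − 0.154) / 0.771 ≈ 0.80026.
Attributable cases ≈ PN × (exposed cases) = 0.80026 × 362 ≈ 289.69.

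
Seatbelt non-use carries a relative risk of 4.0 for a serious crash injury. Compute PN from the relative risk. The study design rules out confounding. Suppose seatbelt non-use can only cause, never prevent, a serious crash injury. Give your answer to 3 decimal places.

Under exogeneity and monotonicity, PN = (RR − 1) / RR = 1 − 1/RR.
PN = (4.0 − 1) / 4.0 = 3 / 4.0 ≈ 0.7500

PN ≈ 0.750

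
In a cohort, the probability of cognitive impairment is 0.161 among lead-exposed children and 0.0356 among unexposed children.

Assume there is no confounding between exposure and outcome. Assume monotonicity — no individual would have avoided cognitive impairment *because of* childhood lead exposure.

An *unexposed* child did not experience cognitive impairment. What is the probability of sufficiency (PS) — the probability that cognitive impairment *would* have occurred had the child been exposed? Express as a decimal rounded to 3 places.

PS ≈ 0.130

Let p₁ = 0.161, p₀ = 0.0356.
Under exogeneity and monotonicity, PS = (p₁ − p₀) / (1 − p₀).
PS = (0.161 − 0.0356) / (1 − 0.0356) = 0.1254 / 0.9644 ≈ 0.1300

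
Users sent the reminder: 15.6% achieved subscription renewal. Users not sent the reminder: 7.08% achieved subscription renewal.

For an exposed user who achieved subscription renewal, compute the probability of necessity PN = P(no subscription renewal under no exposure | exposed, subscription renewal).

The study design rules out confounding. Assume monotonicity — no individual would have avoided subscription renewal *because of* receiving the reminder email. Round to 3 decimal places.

PN ≈ 0.546

p₁ = 0.156, p₀ = 0.0708.
Under exogeneity and monotonicity, PN = (p₁ − p₀) / p₁.
PN = (0.156 − 0.0708) / 0.156 = 0.0852 / 0.156 ≈ 0.5462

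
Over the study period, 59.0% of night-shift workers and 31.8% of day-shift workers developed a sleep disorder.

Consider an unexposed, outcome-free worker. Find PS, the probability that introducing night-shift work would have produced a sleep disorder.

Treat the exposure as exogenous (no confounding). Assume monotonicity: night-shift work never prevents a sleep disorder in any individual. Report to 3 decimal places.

PS ≈ 0.399

p₁ = 0.59, p₀ = 0.318.
Under exogeneity and monotonicity, PS = (p₁ − p₀) / (1 − p₀).
PS = (0.59 − 0.318) / (1 − 0.318) = 0.272 / 0.682 ≈ 0.3988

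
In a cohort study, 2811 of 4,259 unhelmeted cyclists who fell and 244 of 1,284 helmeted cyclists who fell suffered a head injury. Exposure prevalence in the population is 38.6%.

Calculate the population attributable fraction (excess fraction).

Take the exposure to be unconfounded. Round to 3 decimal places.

p₁ = P(outcome | exposed) = 2811/4259 = 0.66001
p₀ = P(outcome | unexposed) = 244/1284 = 0.19003
Overall risk P(Y=1) = π·p₁ + (1−π)·p₀ = 0.386×0.66001 + 0.614×0.19003 = 0.37144.
Under exogeneity, PAF = [P(Y=1) − p₀] / P(Y=1).
PAF = (0.37144 − 0.19003) / 0.37144 ≈ 0.4884

PAF ≈ 0.488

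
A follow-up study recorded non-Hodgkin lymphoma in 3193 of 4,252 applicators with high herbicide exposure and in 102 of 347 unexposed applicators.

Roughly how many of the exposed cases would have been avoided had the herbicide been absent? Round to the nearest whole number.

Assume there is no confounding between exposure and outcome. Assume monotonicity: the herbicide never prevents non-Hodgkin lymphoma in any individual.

about 1943 cases

p₁ = P(outcome | exposed) = 3193/4252 = 0.75094
p₀ = P(outcome | unexposed) = 102/347 = 0.29395
PN = (p₁ − p₀)/p₁ = (0.75094 − 0.29395) / 0.75094 ≈ 0.60856.
Attributable cases ≈ PN × (exposed cases) = 0.60856 × 3193 ≈ 1943.13.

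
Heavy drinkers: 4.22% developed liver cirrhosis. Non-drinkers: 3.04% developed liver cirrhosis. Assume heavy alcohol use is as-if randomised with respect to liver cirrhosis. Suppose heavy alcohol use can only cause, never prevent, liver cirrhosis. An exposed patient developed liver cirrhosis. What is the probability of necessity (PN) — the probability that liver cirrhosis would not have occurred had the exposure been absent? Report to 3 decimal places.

p₁ = 0.0422, p₀ = 0.0304.
Under exogeneity and monotonicity, PN = (p₁ − p₀) / p₁.
PN = (0.0422 − 0.0304) / 0.0422 = 0.0118 / 0.0422 ≈ 0.2796

PN ≈ 0.280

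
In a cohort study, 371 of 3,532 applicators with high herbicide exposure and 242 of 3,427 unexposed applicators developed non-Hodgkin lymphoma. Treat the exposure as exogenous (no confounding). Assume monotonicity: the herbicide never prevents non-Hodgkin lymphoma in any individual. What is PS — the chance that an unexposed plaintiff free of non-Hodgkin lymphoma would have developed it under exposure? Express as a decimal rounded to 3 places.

PS ≈ 0.037

p₁ = P(outcome | exposed) = 371/3532 = 0.10504
p₀ = P(outcome | unexposed) = 242/3427 = 0.070616
Under exogeneity and monotonicity, PS = (p₁ − p₀) / (1 − p₀).
PS = (0.10504 − 0.070616) / (1 − 0.070616) = 0.034424 / 0.92938 ≈ 0.0370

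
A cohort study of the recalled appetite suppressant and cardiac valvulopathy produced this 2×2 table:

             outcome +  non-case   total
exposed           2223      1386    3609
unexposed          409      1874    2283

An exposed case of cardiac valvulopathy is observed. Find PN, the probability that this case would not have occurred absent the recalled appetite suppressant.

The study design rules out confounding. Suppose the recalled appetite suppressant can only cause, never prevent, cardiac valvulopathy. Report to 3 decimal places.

p₁ = P(outcome | exposed) = 2223/3609 = 0.61596
p₀ = P(outcome | unexposed) = 409/2283 = 0.17915
Under exogeneity and monotonicity, PN = (p₁ − p₀) / p₁.
PN = (0.61596 − 0.17915) / 0.61596 = 0.43681 / 0.61596 ≈ 0.7092

PN ≈ 0.709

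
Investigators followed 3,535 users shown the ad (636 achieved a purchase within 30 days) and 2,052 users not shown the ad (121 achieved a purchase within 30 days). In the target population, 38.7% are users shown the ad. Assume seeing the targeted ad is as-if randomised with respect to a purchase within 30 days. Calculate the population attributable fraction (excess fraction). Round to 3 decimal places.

p₁ = P(outcome | exposed) = 636/3535 = 0.17992
p₀ = P(outcome | unexposed) = 121/2052 = 0.058967
Overall risk P(Y=1) = π·p₁ + (1−π)·p₀ = 0.387×0.17992 + 0.613×0.058967 = 0.10577.
Under exogeneity, PAF = [P(Y=1) − p₀] / P(Y=1).
PAF = (0.10577 − 0.058967) / 0.10577 ≈ 0.4425

PAF ≈ 0.443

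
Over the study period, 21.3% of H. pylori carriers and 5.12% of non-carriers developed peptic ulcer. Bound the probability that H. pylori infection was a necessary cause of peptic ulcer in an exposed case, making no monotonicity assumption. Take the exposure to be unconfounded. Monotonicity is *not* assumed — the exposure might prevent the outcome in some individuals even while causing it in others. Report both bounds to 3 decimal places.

p₁ = 0.213, p₀ = 0.0512.
Under exogeneity alone the bounds on PN are max{0,(p₁−p₀)/p₁} ≤ PN ≤ min{1,(1−p₀)/p₁}.
  lower = (p₁ − p₀)/p₁ = 0.1618 / 0.213 ≈ 0.7596
  upper = min{1, (1 − p₀)/p₁} = 0.9488 / 0.213 ≈ 4.4545 → capped at 1

0.760 ≤ PN ≤ 1.000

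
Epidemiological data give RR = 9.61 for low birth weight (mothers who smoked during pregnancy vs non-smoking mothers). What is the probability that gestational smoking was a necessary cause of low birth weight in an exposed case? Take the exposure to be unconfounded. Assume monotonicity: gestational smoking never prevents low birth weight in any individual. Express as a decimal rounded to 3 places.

Under exogeneity and monotonicity, PN = (RR − 1) / RR = 1 − 1/RR.
PN = (9.61 − 1) / 9.61 = 8.61 / 9.61 ≈ 0.8959

PN ≈ 0.896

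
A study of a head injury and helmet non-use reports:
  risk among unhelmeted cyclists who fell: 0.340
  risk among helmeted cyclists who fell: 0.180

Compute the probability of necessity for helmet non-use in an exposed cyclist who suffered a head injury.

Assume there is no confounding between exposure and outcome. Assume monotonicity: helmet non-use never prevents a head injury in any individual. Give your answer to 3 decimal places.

Let p₁ = 0.34, p₀ = 0.18.
Under exogeneity and monotonicity, PN = (p₁ − p₀) / p₁.
PN = (0.34 − 0.18) / 0.34 = 0.16 / 0.34 ≈ 0.4706

PN ≈ 0.471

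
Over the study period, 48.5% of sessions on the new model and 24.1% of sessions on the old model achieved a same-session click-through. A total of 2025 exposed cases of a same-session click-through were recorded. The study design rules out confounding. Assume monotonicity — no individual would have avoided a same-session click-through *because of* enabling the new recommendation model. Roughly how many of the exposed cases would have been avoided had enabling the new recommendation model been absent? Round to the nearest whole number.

about 1019 cases

p₁ = 0.485, p₀ = 0.241.
PN = (p₁ − p₀)/p₁ = (0.485 − 0.241) / 0.485 ≈ 0.50309.
Attributable cases ≈ PN × (exposed cases) = 0.50309 × 2025 ≈ 1018.76.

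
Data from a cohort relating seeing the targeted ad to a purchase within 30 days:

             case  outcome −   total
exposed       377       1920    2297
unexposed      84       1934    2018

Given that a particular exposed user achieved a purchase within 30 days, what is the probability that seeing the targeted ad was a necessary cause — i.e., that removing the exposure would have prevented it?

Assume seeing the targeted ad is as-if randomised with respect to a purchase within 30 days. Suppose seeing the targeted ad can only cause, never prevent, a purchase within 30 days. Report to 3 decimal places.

p₁ = P(outcome | exposed) = 377/2297 = 0.16413
p₀ = P(outcome | unexposed) = 84/2018 = 0.041625
Under exogeneity and monotonicity, PN = (p₁ − p₀) / p₁.
PN = (0.16413 − 0.041625) / 0.16413 = 0.1225 / 0.16413 ≈ 0.7464

PN ≈ 0.746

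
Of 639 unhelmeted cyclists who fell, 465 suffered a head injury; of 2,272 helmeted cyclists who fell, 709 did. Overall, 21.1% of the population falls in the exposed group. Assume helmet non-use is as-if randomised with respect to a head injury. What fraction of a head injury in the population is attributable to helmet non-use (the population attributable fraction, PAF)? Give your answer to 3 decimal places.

PAF ≈ 0.219

p₁ = P(outcome | exposed) = 465/639 = 0.7277
p₀ = P(outcome | unexposed) = 709/2272 = 0.31206
Overall risk P(Y=1) = π·p₁ + (1−π)·p₀ = 0.211×0.7277 + 0.789×0.31206 = 0.39976.
Under exogeneity, PAF = [P(Y=1) − p₀] / P(Y=1).
PAF = (0.39976 − 0.31206) / 0.39976 ≈ 0.2194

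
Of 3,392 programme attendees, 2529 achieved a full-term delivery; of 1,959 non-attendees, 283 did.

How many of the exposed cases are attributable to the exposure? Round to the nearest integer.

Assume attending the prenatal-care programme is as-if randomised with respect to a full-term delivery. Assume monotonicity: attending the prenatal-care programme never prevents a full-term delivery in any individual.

p₁ = P(outcome | exposed) = 2529/3392 = 0.74558
p₀ = P(outcome | unexposed) = 283/1959 = 0.14446
PN = (p₁ − p₀)/p₁ = (0.74558 − 0.14446) / 0.74558 ≈ 0.80624.
Attributable cases ≈ PN × (exposed cases) = 0.80624 × 2529 ≈ 2038.99.

about 2039 cases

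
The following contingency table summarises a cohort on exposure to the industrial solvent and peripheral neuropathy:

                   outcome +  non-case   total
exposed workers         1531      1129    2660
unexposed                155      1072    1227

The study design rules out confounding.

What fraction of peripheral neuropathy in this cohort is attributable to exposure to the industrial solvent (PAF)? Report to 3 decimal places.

p₁ = P(outcome | exposed) = 1531/2660 = 0.57556
p₀ = P(outcome | unexposed) = 155/1227 = 0.12632
Exposure prevalence π = 2660/3887 = 0.68433; overall risk P(Y=1) = 0.43375.
Under exogeneity, PAF = [P(Y=1) − p₀]/P(Y=1).
PAF = (0.43375 − 0.12632) / 0.43375 ≈ 0.7088

PAF ≈ 0.709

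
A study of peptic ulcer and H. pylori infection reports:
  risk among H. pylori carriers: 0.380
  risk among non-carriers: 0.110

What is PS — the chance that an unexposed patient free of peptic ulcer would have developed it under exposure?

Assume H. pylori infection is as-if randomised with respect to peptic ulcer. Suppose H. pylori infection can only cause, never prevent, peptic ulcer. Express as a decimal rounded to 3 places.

PS ≈ 0.303

Let p₁ = 0.38, p₀ = 0.11.
Under exogeneity and monotonicity, PS = (p₁ − p₀) / (1 − p₀).
PS = (0.38 − 0.11) / (1 − 0.11) = 0.27 / 0.89 ≈ 0.3034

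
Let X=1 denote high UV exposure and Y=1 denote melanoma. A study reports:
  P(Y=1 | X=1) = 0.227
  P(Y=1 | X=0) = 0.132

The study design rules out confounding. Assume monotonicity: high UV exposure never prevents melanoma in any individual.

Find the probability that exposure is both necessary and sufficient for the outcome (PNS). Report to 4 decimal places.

Let p₁ = 0.227, p₀ = 0.132.
Under exogeneity and monotonicity, PNS = p₁ − p₀.
PNS = 0.227 − 0.132 = 0.095

PNS ≈ 0.0950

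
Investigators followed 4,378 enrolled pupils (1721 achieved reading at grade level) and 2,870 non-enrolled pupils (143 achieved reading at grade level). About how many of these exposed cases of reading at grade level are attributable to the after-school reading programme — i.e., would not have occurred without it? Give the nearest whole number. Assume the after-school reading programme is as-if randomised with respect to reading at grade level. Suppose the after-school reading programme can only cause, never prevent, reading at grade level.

about 1503 cases

p₁ = P(outcome | exposed) = 1721/4378 = 0.3931
p₀ = P(outcome | unexposed) = 143/2870 = 0.049826
PN = (p₁ − p₀)/p₁ = (0.3931 − 0.049826) / 0.3931 ≈ 0.87325.
Attributable cases ≈ PN × (exposed cases) = 0.87325 × 1721 ≈ 1502.86.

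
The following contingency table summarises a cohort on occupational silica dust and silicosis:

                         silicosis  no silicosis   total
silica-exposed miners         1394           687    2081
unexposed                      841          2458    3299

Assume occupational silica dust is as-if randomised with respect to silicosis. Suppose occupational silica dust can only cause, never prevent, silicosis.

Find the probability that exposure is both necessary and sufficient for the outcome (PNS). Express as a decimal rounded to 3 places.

PNS ≈ 0.415

p₁ = P(outcome | exposed) = 1394/2081 = 0.66987
p₀ = P(outcome | unexposed) = 841/3299 = 0.25493
Under exogeneity and monotonicity, PNS = p₁ − p₀.
PNS = 0.66987 − 0.25493 = 0.41494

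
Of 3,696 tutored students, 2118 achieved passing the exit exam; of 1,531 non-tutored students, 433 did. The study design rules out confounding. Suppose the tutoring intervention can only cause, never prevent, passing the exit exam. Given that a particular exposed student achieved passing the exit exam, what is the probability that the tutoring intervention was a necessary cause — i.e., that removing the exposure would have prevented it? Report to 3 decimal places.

PN ≈ 0.506

p₁ = P(outcome | exposed) = 2118/3696 = 0.57305
p₀ = P(outcome | unexposed) = 433/1531 = 0.28282
Under exogeneity and monotonicity, PN = (p₁ − p₀) / p₁.
PN = (0.57305 − 0.28282) / 0.57305 = 0.29023 / 0.57305 ≈ 0.5065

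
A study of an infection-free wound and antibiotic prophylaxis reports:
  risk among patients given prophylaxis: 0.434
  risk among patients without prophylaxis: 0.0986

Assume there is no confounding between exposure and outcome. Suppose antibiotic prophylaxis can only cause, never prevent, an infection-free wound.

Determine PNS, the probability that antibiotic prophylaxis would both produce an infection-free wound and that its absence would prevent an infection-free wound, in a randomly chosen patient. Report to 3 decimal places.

PNS ≈ 0.335

Let p₁ = 0.434, p₀ = 0.0986.
Under exogeneity and monotonicity, PNS = p₁ − p₀.
PNS = 0.434 − 0.0986 = 0.3354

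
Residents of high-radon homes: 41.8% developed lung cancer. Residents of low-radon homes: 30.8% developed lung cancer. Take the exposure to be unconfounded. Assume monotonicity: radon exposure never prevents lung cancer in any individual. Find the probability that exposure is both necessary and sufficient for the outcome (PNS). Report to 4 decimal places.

p₁ = 0.418, p₀ = 0.308.
Under exogeneity and monotonicity, PNS = p₁ − p₀.
PNS = 0.418 − 0.308 = 0.11

PNS ≈ 0.1100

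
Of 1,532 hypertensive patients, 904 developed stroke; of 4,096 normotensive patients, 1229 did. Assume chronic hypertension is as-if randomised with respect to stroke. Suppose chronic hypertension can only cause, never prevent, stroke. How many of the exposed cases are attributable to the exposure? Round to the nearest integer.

about 444 cases

p₁ = P(outcome | exposed) = 904/1532 = 0.59008
p₀ = P(outcome | unexposed) = 1229/4096 = 0.30005
PN = (p₁ − p₀)/p₁ = (0.59008 − 0.30005) / 0.59008 ≈ 0.49151.
Attributable cases ≈ PN × (exposed cases) = 0.49151 × 904 ≈ 444.33.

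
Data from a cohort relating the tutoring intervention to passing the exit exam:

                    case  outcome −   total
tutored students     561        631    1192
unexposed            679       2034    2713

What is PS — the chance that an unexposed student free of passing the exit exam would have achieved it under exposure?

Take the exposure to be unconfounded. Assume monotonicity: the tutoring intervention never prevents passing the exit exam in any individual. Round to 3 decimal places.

p₁ = P(outcome | exposed) = 561/1192 = 0.47064
p₀ = P(outcome | unexposed) = 679/2713 = 0.25028
Under exogeneity and monotonicity, PS = (p₁ − p₀)/(1 − p₀).
PS = (0.47064 − 0.25028) / 0.74972 ≈ 0.2939

PS ≈ 0.294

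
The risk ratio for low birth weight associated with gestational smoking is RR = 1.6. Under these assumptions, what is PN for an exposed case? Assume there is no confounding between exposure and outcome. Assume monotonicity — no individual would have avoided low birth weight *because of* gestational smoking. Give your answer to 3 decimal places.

Under exogeneity and monotonicity, PN = (RR − 1) / RR = 1 − 1/RR.
PN = (1.6 − 1) / 1.6 = 0.6 / 1.6 ≈ 0.3750

PN ≈ 0.375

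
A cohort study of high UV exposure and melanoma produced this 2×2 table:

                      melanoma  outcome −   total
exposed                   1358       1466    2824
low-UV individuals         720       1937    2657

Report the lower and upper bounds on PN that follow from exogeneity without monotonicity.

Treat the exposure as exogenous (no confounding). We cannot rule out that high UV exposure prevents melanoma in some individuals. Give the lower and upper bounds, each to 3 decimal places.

p₁ = P(outcome | exposed) = 1358/2824 = 0.48088
p₀ = P(outcome | unexposed) = 720/2657 = 0.27098
Under exogeneity alone the bounds on PN are max{0,(p₁−p₀)/p₁} ≤ PN ≤ min{1,(1−p₀)/p₁}.
  lower = (p₁ − p₀)/p₁ = 0.2099 / 0.48088 ≈ 0.4365
  upper = min{1, (1 − p₀)/p₁} = 0.72902 / 0.48088 ≈ 1.5160 → capped at 1

0.436 ≤ PN ≤ 1.000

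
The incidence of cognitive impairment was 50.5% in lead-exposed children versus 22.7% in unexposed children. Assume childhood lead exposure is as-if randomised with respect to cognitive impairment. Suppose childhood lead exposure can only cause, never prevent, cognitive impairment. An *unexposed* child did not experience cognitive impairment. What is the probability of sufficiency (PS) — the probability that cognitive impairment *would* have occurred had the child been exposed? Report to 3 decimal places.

PS ≈ 0.360

p₁ = 0.505, p₀ = 0.227.
Under exogeneity and monotonicity, PS = (p₁ − p₀) / (1 − p₀).
PS = (0.505 − 0.227) / (1 − 0.227) = 0.278 / 0.773 ≈ 0.3596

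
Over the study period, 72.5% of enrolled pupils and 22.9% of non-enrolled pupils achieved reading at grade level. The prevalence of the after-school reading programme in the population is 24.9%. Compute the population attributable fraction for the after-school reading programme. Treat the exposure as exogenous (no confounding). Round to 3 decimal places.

PAF ≈ 0.350

p₁ = 0.725, p₀ = 0.229.
Overall risk P(Y=1) = π·p₁ + (1−π)·p₀ = 0.249×0.725 + 0.751×0.229 = 0.3525.
Under exogeneity, PAF = [P(Y=1) − p₀] / P(Y=1).
PAF = (0.3525 − 0.229) / 0.3525 ≈ 0.3504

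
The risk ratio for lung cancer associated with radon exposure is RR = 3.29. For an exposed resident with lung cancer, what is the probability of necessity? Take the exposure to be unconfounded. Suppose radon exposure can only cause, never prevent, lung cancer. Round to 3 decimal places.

Under exogeneity and monotonicity, PN = (RR − 1) / RR = 1 − 1/RR.
PN = (3.29 − 1) / 3.29 = 2.29 / 3.29 ≈ 0.6960

PN ≈ 0.696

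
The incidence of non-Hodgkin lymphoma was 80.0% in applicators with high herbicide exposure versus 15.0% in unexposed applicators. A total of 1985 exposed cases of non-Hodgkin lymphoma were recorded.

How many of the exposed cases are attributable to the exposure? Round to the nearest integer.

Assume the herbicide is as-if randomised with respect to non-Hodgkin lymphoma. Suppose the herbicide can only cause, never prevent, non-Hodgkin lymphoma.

about 1613 cases

p₁ = 0.8, p₀ = 0.15.
PN = (p₁ − p₀)/p₁ = (0.8 − 0.15) / 0.8 ≈ 0.81250.
Attributable cases ≈ PN × (exposed cases) = 0.81250 × 1985 ≈ 1612.81.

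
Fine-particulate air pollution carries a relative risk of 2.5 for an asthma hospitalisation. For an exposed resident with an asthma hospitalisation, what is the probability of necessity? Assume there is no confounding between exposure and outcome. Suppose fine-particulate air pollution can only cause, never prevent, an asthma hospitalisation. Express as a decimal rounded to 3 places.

Under exogeneity and monotonicity, PN = (RR − 1) / RR = 1 − 1/RR.
PN = (2.5 − 1) / 2.5 = 1.5 / 2.5 ≈ 0.6000

PN ≈ 0.600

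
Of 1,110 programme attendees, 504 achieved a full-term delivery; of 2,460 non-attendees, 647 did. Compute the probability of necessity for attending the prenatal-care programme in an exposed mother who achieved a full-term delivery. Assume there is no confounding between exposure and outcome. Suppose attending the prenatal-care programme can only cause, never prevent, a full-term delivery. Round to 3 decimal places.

PN ≈ 0.421

p₁ = P(outcome | exposed) = 504/1110 = 0.45405
p₀ = P(outcome | unexposed) = 647/2460 = 0.26301
Under exogeneity and monotonicity, PN = (p₁ − p₀) / p₁.
PN = (0.45405 − 0.26301) / 0.45405 = 0.19105 / 0.45405 ≈ 0.4208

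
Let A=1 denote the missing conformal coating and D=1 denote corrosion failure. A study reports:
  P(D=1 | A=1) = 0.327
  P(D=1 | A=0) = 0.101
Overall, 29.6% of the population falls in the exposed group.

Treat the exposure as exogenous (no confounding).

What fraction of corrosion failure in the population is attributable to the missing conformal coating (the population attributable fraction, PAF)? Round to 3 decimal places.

Let p₁ = 0.327, p₀ = 0.101.
Overall risk P(Y=1) = π·p₁ + (1−π)·p₀ = 0.296×0.327 + 0.704×0.101 = 0.1679.
Under exogeneity, PAF = [P(Y=1) − p₀] / P(Y=1).
PAF = (0.1679 − 0.101) / 0.1679 ≈ 0.3984

PAF ≈ 0.398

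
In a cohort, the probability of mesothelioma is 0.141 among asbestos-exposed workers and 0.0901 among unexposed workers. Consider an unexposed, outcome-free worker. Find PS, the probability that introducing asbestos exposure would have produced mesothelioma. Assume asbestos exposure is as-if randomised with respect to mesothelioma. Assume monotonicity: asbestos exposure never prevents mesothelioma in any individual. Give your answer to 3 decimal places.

PS ≈ 0.056

Let p₁ = 0.141, p₀ = 0.0901.
Under exogeneity and monotonicity, PS = (p₁ − p₀) / (1 − p₀).
PS = (0.141 − 0.0901) / (1 − 0.0901) = 0.0509 / 0.9099 ≈ 0.0559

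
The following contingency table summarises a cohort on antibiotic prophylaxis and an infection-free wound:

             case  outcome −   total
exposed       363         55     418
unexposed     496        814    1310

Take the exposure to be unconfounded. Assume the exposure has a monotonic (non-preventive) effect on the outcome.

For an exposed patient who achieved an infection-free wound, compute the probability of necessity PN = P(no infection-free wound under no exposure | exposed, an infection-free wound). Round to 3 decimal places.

p₁ = P(outcome | exposed) = 363/418 = 0.86842
p₀ = P(outcome | unexposed) = 496/1310 = 0.37863
Under exogeneity and monotonicity, PN = (p₁ − p₀)/p₁.
PN = (0.86842 − 0.37863) / 0.86842 ≈ 0.5640

PN ≈ 0.564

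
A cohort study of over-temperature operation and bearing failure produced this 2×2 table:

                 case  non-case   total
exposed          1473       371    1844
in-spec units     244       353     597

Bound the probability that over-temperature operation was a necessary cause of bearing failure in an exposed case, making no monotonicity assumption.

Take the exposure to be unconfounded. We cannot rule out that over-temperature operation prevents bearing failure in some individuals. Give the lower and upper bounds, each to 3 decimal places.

p₁ = P(outcome | exposed) = 1473/1844 = 0.79881
p₀ = P(outcome | unexposed) = 244/597 = 0.40871
Under exogeneity alone the bounds on PN are max{0,(p₁−p₀)/p₁} ≤ PN ≤ min{1,(1−p₀)/p₁}.
  lower = (p₁ − p₀)/p₁ = 0.3901 / 0.79881 ≈ 0.4883
  upper = min{1, (1 − p₀)/p₁} = 0.59129 / 0.79881 ≈ 0.7402

0.488 ≤ PN ≤ 0.740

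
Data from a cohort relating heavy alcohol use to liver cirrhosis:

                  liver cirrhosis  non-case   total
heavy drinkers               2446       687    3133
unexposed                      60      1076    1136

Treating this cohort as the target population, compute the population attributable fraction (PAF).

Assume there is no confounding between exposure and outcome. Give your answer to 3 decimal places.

PAF ≈ 0.910

p₁ = P(outcome | exposed) = 2446/3133 = 0.78072
p₀ = P(outcome | unexposed) = 60/1136 = 0.052817
Exposure prevalence π = 3133/4269 = 0.7339; overall risk P(Y=1) = 0.58702.
Under exogeneity, PAF = [P(Y=1) − p₀]/P(Y=1).
PAF = (0.58702 − 0.052817) / 0.58702 ≈ 0.9100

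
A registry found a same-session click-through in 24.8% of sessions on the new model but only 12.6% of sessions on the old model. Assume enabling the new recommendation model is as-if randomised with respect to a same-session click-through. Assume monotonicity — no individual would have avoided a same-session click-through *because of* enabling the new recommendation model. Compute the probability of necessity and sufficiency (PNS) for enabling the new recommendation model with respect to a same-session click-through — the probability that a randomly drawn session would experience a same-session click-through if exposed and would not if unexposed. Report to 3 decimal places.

PNS ≈ 0.122

p₁ = 0.248, p₀ = 0.126.
Under exogeneity and monotonicity, PNS = p₁ − p₀.
PNS = 0.248 − 0.126 = 0.122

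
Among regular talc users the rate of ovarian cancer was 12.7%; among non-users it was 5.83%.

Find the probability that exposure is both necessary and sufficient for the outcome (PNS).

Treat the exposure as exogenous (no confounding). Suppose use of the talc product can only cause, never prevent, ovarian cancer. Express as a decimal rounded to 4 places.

p₁ = 0.127, p₀ = 0.0583.
Under exogeneity and monotonicity, PNS = p₁ − p₀.
PNS = 0.127 − 0.0583 = 0.0687

PNS ≈ 0.0687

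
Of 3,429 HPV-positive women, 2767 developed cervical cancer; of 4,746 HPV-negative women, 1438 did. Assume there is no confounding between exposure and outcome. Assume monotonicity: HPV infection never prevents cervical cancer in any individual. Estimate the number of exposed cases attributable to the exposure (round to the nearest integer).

about 1728 cases

p₁ = P(outcome | exposed) = 2767/3429 = 0.80694
p₀ = P(outcome | unexposed) = 1438/4746 = 0.30299
PN = (p₁ − p₀)/p₁ = (0.80694 − 0.30299) / 0.80694 ≈ 0.62452.
Attributable cases ≈ PN × (exposed cases) = 0.62452 × 2767 ≈ 1728.04.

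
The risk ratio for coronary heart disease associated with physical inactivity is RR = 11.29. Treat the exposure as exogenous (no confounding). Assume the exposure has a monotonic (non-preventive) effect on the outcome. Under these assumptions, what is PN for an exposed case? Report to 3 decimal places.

PN ≈ 0.911

Under exogeneity and monotonicity, PN = (RR − 1) / RR = 1 − 1/RR.
PN = (11.29 − 1) / 11.29 = 10.29 / 11.29 ≈ 0.9114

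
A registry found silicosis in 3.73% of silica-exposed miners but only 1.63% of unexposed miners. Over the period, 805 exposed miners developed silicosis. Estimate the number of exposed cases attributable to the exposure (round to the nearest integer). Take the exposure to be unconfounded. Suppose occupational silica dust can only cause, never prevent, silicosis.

about 453 cases

p₁ = 0.0373, p₀ = 0.0163.
PN = (p₁ − p₀)/p₁ = (0.0373 − 0.0163) / 0.0373 ≈ 0.56300.
Attributable cases ≈ PN × (exposed cases) = 0.56300 × 805 ≈ 453.22.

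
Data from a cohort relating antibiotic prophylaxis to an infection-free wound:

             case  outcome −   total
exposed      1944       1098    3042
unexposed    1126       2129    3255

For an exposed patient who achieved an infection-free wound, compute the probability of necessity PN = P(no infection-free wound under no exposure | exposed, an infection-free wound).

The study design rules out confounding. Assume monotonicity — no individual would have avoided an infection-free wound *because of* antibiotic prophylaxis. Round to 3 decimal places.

PN ≈ 0.459

p₁ = P(outcome | exposed) = 1944/3042 = 0.63905
p₀ = P(outcome | unexposed) = 1126/3255 = 0.34593
Under exogeneity and monotonicity, PN = (p₁ − p₀) / p₁.
PN = (0.63905 − 0.34593) / 0.63905 = 0.29312 / 0.63905 ≈ 0.4587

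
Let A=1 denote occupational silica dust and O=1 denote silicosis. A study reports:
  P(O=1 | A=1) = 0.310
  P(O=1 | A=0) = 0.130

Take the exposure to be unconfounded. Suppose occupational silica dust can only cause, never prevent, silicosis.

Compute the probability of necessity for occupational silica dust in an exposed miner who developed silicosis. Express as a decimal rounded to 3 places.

PN ≈ 0.581

Let p₁ = 0.31, p₀ = 0.13.
Under exogeneity and monotonicity, PN = (p₁ − p₀) / p₁.
PN = (0.31 − 0.13) / 0.31 = 0.18 / 0.31 ≈ 0.5806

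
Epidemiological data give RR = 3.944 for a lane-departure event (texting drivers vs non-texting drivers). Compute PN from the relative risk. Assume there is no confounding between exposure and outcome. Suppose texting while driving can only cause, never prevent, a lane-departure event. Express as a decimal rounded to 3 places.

PN ≈ 0.746

Under exogeneity and monotonicity, PN = (RR − 1) / RR = 1 − 1/RR.
PN = (3.944 − 1) / 3.944 = 2.944 / 3.944 ≈ 0.7465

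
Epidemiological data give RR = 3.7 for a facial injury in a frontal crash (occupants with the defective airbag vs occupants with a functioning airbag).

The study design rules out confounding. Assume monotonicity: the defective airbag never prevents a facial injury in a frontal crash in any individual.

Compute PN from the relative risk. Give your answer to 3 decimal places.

PN ≈ 0.730

Under exogeneity and monotonicity, PN = (RR − 1) / RR = 1 − 1/RR.
PN = (3.7 − 1) / 3.7 = 2.7 / 3.7 ≈ 0.7297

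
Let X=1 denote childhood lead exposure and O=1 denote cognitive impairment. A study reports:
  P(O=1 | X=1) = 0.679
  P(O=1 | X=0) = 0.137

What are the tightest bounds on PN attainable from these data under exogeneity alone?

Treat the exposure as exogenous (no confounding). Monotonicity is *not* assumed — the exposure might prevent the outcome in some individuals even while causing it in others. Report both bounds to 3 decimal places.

0.798 ≤ PN ≤ 1.000

Let p₁ = 0.679, p₀ = 0.137.
Under exogeneity alone the bounds on PN are max{0,(p₁−p₀)/p₁} ≤ PN ≤ min{1,(1−p₀)/p₁}.
  lower = (p₁ − p₀)/p₁ = 0.542 / 0.679 ≈ 0.7982
  upper = min{1, (1 − p₀)/p₁} = 0.863 / 0.679 ≈ 1.2710 → capped at 1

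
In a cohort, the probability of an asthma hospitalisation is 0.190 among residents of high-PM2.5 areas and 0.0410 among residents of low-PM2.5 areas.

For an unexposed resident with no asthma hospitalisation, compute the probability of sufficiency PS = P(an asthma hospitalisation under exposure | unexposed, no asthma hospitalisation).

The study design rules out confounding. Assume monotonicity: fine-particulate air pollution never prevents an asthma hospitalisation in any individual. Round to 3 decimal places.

PS ≈ 0.155

Let p₁ = 0.19, p₀ = 0.041.
Under exogeneity and monotonicity, PS = (p₁ − p₀) / (1 − p₀).
PS = (0.19 − 0.041) / (1 − 0.041) = 0.149 / 0.959 ≈ 0.1554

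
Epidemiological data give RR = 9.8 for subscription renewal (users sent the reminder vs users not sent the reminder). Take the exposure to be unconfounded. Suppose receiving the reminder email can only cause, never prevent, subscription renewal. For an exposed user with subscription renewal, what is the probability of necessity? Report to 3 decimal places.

PN ≈ 0.898

Under exogeneity and monotonicity, PN = (RR − 1) / RR = 1 − 1/RR.
PN = (9.8 − 1) / 9.8 = 8.8 / 9.8 ≈ 0.8980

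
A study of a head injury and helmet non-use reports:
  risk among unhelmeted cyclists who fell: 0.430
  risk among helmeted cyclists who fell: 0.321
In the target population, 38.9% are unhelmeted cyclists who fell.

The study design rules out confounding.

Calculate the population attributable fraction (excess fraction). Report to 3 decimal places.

Let p₁ = 0.43, p₀ = 0.321.
Overall risk P(Y=1) = π·p₁ + (1−π)·p₀ = 0.389×0.43 + 0.611×0.321 = 0.3634.
Under exogeneity, PAF = [P(Y=1) − p₀] / P(Y=1).
PAF = (0.3634 − 0.321) / 0.3634 ≈ 0.1167

PAF ≈ 0.117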